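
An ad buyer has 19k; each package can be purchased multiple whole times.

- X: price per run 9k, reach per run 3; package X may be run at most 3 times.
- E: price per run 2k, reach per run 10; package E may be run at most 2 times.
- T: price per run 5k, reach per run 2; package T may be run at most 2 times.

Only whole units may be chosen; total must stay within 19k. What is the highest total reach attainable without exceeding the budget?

25

Take 1×X, 2×E, and 1×T: price 18 ≤ 19, reach 1·3 + 2·10 + 1·2 = 25.
E has the best ratio (10/2) and is taken to its limit of 2; remaining capacity is filled optimally with the others.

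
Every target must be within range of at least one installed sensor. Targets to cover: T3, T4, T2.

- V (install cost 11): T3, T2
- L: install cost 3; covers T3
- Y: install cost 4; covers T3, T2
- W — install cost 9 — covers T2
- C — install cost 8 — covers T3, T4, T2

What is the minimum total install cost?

The greedy cost-per-new-target heuristic would pick Y and C for 12, but a cheaper cover exists.
C alone covers T3, T4, T2 — every target.
Total install cost: 8.
No cover costs less than 8.

8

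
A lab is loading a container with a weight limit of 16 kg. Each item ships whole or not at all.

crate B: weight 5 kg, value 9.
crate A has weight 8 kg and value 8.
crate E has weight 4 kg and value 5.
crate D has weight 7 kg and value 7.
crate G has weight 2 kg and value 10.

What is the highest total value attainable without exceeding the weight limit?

Allowing fractional choices, the relaxed optimum would be about 29.0, but items are indivisible.
crate B + crate A + crate G: weight 5 + 8 + 2 = 15 ≤ 16, value 9 + 8 + 10 = 27.
crate B + crate D + crate G: weight 5 + 7 + 2 = 14 ≤ 16, value 9 + 7 + 10 = 26.
Best is crate B, crate A, and crate G with total value 27.

27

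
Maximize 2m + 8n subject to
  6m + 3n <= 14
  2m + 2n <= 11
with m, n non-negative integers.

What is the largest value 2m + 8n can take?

32

Relaxing integrality, the LP optimum is 37.33 at (m,n) = (0, 4.67), which is not an integer point.
(m,n)=(0,4): 6·0+3·4=12≤14, 2·0+2·4=8≤11, objective 32.
(m,n)=(0,3): 6·0+3·3=9≤14, 2·0+2·3=6≤11, objective 24.
Maximum is 32 at (m,n)=(0,4).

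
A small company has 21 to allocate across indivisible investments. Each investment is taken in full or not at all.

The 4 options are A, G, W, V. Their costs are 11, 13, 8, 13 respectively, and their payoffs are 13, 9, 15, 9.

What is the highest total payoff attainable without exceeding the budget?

28

Take A and W: cost 11 + 8 = 19 ≤ 21, payoff 13 + 15 = 28.
No other feasible combination does better.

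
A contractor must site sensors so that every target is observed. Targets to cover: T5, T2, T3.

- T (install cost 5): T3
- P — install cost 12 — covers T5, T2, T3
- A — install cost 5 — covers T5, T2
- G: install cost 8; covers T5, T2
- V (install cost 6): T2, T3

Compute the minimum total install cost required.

Choose T and A: together they cover T5, T2, T3 — every target.
Total install cost: 5 + 5 = 10.
No cover costs less than 10.

10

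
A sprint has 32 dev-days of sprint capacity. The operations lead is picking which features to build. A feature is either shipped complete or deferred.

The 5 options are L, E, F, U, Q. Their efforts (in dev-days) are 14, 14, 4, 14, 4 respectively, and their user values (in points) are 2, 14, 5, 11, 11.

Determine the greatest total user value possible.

36

E + U + Q: effort 14 + 14 + 4 = 32 ≤ 32, user value 14 + 11 + 11 = 36.
E + F + Q: effort 14 + 4 + 4 = 22 ≤ 32, user value 14 + 5 + 11 = 30.
Best is E, U, and Q with total user value 36.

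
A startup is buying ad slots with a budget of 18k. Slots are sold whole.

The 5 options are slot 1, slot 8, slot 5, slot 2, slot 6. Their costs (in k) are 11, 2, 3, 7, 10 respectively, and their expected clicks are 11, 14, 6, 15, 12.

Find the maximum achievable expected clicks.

35

Allowing fractional choices, the relaxed optimum would be about 42.2, but ad slots are indivisible.
slot 1 + slot 8 + slot 5: cost 11 + 2 + 3 = 16 ≤ 18, expected clicks 11 + 14 + 6 = 31.
slot 8 + slot 5 + slot 6: cost 2 + 3 + 10 = 15 ≤ 18, expected clicks 14 + 6 + 12 = 32.
slot 8 + slot 5 + slot 2: cost 2 + 3 + 7 = 12 ≤ 18, expected clicks 14 + 6 + 15 = 35.
Best is slot 8, slot 5, and slot 2 with total expected clicks 35.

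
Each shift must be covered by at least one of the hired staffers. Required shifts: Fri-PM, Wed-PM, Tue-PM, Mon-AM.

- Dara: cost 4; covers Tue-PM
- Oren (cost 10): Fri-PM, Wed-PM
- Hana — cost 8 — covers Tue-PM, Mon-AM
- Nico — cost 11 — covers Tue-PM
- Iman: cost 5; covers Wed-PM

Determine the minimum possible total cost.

The greedy cost-per-new-shift heuristic would pick Dara, Oren, and Hana for 22, but a cheaper cover exists.
Choose Oren and Hana: together they cover Fri-PM, Wed-PM, Tue-PM, Mon-AM — every shift.
Total cost: 10 + 8 = 18.
No cover costs less than 18.

18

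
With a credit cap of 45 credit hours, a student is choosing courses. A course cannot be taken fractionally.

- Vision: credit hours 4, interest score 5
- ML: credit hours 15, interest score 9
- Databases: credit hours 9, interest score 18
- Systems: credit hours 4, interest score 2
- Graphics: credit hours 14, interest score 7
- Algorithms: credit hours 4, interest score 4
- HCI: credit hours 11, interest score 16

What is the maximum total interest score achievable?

Take Vision, ML, Databases, Algorithms, and HCI: credit hours 4 + 15 + 9 + 4 + 11 = 43 ≤ 45, interest score 5 + 9 + 18 + 4 + 16 = 52.
No other feasible combination does better.

52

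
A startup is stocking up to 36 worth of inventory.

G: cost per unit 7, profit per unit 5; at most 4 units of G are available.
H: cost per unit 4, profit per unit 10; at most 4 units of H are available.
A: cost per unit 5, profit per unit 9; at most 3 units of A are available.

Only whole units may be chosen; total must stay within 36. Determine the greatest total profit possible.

This is a bounded integer knapsack.
1×G, 4×H, and 2×A: cost 33 ≤ 36, profit 1·5 + 4·10 + 2·9 = 63.
4×H and 3×A: cost 31 ≤ 36, profit 4·10 + 3·9 = 67.
Best is 67.

67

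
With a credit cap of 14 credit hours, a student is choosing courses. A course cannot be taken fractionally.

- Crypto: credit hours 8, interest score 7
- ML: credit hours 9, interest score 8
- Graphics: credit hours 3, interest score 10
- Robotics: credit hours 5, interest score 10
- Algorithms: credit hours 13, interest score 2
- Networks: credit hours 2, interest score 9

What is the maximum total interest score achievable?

Take Graphics, Robotics, and Networks: credit hours 3 + 5 + 2 = 10 ≤ 14, interest score 10 + 10 + 9 = 29.
No other feasible combination does better.

29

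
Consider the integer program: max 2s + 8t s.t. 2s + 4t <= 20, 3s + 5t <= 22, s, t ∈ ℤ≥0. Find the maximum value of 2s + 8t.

32

The continuous relaxation peaks at (0, 4.4) with value 35.20; rounding to a feasible lattice point costs some objective.
(s,t)=(0,4): 2·0+4·4=16≤20, 3·0+5·4=20≤22, objective 32.
(s,t)=(1,3): 2·1+4·3=14≤20, 3·1+5·3=18≤22, objective 26.
(s,t)=(0,3): 2·0+4·3=12≤20, 3·0+5·3=15≤22, objective 24.
No feasible integer point exceeds 32.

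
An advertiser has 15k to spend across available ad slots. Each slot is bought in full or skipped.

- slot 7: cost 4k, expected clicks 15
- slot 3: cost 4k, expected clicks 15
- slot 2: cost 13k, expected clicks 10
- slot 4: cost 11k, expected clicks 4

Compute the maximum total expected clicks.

This is an integer program with binary decision variables.
Allowing fractional choices, the relaxed optimum would be about 35.4, but ad slots are indivisible.
slot 3 + slot 4: cost 4 + 11 = 15 ≤ 15, expected clicks 15 + 4 = 19.
slot 7 + slot 3: cost 4 + 4 = 8 ≤ 15, expected clicks 15 + 15 = 30.
slot 7 + slot 4: cost 4 + 11 = 15 ≤ 15, expected clicks 15 + 4 = 19.
Best is slot 7 and slot 3 with total expected clicks 30.

30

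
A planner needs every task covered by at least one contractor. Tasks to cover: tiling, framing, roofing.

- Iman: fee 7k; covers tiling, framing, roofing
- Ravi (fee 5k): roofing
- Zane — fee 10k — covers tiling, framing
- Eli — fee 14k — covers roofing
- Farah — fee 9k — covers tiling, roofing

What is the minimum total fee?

Iman alone covers tiling, framing, roofing — every task.
Total fee: 7.

7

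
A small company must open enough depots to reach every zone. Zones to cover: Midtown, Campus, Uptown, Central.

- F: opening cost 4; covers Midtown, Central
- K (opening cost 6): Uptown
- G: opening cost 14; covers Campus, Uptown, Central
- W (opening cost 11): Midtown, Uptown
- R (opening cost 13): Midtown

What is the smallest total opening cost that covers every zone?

18

The greedy cost-per-new-zone heuristic would pick F, K, and G for 24, but a cheaper cover exists.
Choose F and G: together they cover Midtown, Campus, Uptown, Central — every zone.
Total opening cost: 4 + 14 = 18.
No cover costs less than 18.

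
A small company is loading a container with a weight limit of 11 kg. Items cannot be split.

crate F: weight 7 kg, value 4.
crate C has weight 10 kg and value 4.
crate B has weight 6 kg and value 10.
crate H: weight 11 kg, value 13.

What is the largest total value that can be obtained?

crate B: weight 6 ≤ 11, value 10.
crate H: weight 11 ≤ 11, value 13.
Best is crate H with total value 13.

13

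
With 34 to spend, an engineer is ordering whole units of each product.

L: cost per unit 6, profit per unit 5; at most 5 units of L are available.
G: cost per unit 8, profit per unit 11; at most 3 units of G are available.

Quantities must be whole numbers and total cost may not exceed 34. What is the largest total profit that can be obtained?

G has the best ratio (11/8); taking only G gives at most 3×11 = 33 (stopped by the supply cap of 3).
Mixing does better — 1×L and 3×G: cost 30 ≤ 34, profit 1·5 + 3·11 = 38.

38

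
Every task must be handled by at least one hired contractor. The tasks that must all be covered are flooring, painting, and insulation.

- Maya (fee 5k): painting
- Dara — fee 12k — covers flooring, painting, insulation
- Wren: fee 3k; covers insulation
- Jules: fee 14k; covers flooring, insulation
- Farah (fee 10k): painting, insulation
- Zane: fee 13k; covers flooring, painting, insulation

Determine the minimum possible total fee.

The greedy cost-per-new-task heuristic would pick Wren, Maya, and Dara for 20, but a cheaper cover exists.
Dara alone covers flooring, painting, insulation — every task.
Total fee: 12.
No cover costs less than 12.

12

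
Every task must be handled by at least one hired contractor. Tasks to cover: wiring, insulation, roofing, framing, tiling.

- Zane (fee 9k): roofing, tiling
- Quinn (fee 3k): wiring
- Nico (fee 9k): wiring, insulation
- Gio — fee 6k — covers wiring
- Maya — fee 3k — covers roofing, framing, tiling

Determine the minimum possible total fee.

Choose Nico and Maya: together they cover wiring, insulation, roofing, framing, tiling — every task.
Total fee: 9 + 3 = 12.

12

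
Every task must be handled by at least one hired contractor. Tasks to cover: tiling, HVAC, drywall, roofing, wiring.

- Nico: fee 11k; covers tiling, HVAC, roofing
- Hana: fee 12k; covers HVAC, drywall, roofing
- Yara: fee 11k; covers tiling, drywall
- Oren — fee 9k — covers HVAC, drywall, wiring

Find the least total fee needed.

20

Choose Nico and Oren: together they cover tiling, HVAC, drywall, roofing, wiring — every task.
Total fee: 11 + 9 = 20.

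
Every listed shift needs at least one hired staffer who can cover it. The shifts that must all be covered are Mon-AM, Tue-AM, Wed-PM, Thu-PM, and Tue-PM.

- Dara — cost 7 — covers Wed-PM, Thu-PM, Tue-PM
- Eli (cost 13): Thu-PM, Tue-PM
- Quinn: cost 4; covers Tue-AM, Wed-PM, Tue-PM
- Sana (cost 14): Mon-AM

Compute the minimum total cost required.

25

Choose Dara, Quinn, and Sana: together they cover Mon-AM, Tue-AM, Wed-PM, Thu-PM, Tue-PM — every shift.
Total cost: 7 + 4 + 14 = 25.
No cover costs less than 25.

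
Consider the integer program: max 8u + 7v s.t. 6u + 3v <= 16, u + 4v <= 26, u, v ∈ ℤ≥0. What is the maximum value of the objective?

35

The continuous relaxation peaks at (0, 5.33) with value 37.33; rounding to a feasible lattice point costs some objective.
(u,v)=(0,5): 6·0+3·5=15≤16, 1·0+4·5=20≤26, objective 35.
(u,v)=(0,4): 6·0+3·4=12≤16, 1·0+4·4=16≤26, objective 28.
Maximum is 35 at (u,v)=(0,5).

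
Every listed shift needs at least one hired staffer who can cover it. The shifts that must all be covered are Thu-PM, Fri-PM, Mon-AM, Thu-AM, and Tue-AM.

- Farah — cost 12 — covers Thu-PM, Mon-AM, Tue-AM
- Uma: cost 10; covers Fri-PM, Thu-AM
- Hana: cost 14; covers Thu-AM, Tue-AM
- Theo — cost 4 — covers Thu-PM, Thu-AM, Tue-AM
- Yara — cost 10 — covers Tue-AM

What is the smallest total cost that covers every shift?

The greedy cost-per-new-shift heuristic would pick Theo, Uma, and Farah for 26, but a cheaper cover exists.
Choose Farah and Uma: together they cover Thu-PM, Fri-PM, Mon-AM, Thu-AM, Tue-AM — every shift.
Total cost: 12 + 10 = 22.
No cover costs less than 22.

22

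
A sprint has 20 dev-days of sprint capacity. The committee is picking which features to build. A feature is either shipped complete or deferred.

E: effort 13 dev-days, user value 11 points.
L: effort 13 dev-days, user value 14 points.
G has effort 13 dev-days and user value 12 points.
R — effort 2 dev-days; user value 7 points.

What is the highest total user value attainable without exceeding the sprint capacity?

This is an integer program with binary decision variables.
L + R: effort 13 + 2 = 15 ≤ 20, user value 14 + 7 = 21.
E + R: effort 13 + 2 = 15 ≤ 20, user value 11 + 7 = 18.
G + R: effort 13 + 2 = 15 ≤ 20, user value 12 + 7 = 19.
Best is L and R with total user value 21.

21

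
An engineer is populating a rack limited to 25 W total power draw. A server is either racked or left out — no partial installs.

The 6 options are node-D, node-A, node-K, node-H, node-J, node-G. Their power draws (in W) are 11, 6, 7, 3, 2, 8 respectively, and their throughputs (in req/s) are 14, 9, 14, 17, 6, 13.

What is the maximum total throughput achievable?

53

This is an integer program with binary decision variables.
node-D + node-K + node-H + node-J: power draw 11 + 7 + 3 + 2 = 23 ≤ 25, throughput 14 + 14 + 17 + 6 = 51.
node-A + node-K + node-H + node-G: power draw 6 + 7 + 3 + 8 = 24 ≤ 25, throughput 9 + 14 + 17 + 13 = 53.
Best is node-A, node-K, node-H, and node-G with total throughput 53.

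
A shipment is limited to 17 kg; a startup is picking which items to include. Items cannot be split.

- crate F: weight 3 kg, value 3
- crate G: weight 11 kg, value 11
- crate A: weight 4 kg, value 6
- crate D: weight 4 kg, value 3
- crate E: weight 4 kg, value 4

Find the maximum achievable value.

Allowing fractional choices, the relaxed optimum would be about 19.0, but items are indivisible.
crate G + crate E: weight 11 + 4 = 15 ≤ 17, value 11 + 4 = 15.
crate F + crate A + crate D + crate E: weight 3 + 4 + 4 + 4 = 15 ≤ 17, value 3 + 6 + 3 + 4 = 16.
crate G + crate A: weight 11 + 4 = 15 ≤ 17, value 11 + 6 = 17.
Best is crate G and crate A with total value 17.

17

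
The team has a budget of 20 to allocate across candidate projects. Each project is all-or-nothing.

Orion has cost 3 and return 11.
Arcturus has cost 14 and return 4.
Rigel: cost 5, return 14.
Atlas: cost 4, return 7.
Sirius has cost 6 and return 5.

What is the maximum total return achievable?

37

This is an integer program with binary decision variables.
Allowing fractional choices, the relaxed optimum would be about 37.6, but projects are indivisible.
Orion + Rigel + Sirius: cost 3 + 5 + 6 = 14 ≤ 20, return 11 + 14 + 5 = 30.
Orion + Rigel + Atlas + Sirius: cost 3 + 5 + 4 + 6 = 18 ≤ 20, return 11 + 14 + 7 + 5 = 37.
Orion + Rigel + Atlas: cost 3 + 5 + 4 = 12 ≤ 20, return 11 + 14 + 7 = 32.
Best is Orion, Rigel, Atlas, and Sirius with total return 37.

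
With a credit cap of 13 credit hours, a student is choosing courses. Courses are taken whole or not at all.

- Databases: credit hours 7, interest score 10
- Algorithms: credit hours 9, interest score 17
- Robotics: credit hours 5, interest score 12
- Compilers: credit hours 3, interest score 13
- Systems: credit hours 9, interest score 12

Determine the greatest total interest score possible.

Allowing fractional choices, the relaxed optimum would be about 34.4, but courses are indivisible.
Robotics + Compilers: credit hours 5 + 3 = 8 ≤ 13, interest score 12 + 13 = 25.
Algorithms + Compilers: credit hours 9 + 3 = 12 ≤ 13, interest score 17 + 13 = 30.
Best is Algorithms and Compilers with total interest score 30.

30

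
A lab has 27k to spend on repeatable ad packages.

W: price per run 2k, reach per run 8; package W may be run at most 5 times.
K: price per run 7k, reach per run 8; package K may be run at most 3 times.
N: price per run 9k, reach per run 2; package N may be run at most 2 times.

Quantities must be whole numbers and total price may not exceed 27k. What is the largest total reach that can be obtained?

This is a bounded integer knapsack.
5×W, 1×K, and 1×N: price 26 ≤ 27, reach 5·8 + 1·8 + 1·2 = 50.
5×W and 2×K: price 24 ≤ 27, reach 5·8 + 2·8 = 56.
Best is 56.

56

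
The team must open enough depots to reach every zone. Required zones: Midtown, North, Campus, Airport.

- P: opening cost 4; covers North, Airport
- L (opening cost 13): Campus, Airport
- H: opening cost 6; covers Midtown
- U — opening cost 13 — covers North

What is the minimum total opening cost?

Choose P, L, and H: together they cover Midtown, North, Campus, Airport — every zone.
Total opening cost: 4 + 13 + 6 = 23.
No cover costs less than 23.

23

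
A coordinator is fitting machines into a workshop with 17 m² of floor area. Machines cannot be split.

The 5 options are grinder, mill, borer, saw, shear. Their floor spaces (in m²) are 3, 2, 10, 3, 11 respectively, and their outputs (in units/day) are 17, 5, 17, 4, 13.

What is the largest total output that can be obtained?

This is an integer program with binary decision variables.
grinder + mill + shear: floor space 3 + 2 + 11 = 16 ≤ 17, output 17 + 5 + 13 = 35.
grinder + borer + saw: floor space 3 + 10 + 3 = 16 ≤ 17, output 17 + 17 + 4 = 38.
grinder + mill + borer: floor space 3 + 2 + 10 = 15 ≤ 17, output 17 + 5 + 17 = 39.
Best is grinder, mill, and borer with total output 39.

39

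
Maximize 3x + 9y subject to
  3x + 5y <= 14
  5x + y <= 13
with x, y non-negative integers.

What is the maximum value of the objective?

(x,y)=(1,2): 3·1+5·2=13≤14, 5·1+1·2=7≤13, objective 21.
(x,y)=(0,2): 3·0+5·2=10≤14, 5·0+1·2=2≤13, objective 18.
(x,y)=(2,1): 3·2+5·1=11≤14, 5·2+1·1=11≤13, objective 15.
No feasible integer point exceeds 21.

21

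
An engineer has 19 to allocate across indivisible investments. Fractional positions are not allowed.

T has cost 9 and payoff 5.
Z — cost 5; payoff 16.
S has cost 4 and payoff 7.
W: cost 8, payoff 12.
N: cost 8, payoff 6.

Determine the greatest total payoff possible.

Z + W: cost 5 + 8 = 13 ≤ 19, payoff 16 + 12 = 28.
Z + S + N: cost 5 + 4 + 8 = 17 ≤ 19, payoff 16 + 7 + 6 = 29.
Z + S + W: cost 5 + 4 + 8 = 17 ≤ 19, payoff 16 + 7 + 12 = 35.
Best is Z, S, and W with total payoff 35.

35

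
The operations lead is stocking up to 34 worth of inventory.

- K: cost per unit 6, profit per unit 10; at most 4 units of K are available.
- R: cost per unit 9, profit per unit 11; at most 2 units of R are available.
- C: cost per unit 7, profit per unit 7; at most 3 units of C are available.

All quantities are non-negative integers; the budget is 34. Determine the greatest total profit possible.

51

This is a bounded integer knapsack.
4×K and 1×R: cost 33 ≤ 34, profit 4·10 + 1·11 = 51.
3×K, 1×R, and 1×C: cost 34 ≤ 34, profit 3·10 + 1·11 + 1·7 = 48.
Best is 51.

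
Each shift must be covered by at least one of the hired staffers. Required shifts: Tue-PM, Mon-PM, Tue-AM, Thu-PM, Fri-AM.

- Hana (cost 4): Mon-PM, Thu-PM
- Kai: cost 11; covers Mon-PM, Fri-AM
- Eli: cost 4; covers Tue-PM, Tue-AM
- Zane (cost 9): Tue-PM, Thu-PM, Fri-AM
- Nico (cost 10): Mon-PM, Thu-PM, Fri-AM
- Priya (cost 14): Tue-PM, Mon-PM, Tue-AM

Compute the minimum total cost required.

This is an integer covering problem.
The greedy cost-per-new-shift heuristic would pick Hana, Eli, and Zane for 17, but a cheaper cover exists.
Choose Eli and Nico: together they cover Tue-PM, Mon-PM, Tue-AM, Thu-PM, Fri-AM — every shift.
Total cost: 4 + 10 = 14.
No cover costs less than 14.

14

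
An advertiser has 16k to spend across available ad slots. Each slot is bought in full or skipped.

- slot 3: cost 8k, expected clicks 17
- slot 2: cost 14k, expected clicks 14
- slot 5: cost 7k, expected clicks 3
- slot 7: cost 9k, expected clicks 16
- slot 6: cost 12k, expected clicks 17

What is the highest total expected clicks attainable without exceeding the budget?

20

This is a 0-1 knapsack instance.
slot 3: cost 8 ≤ 16, expected clicks 17.
slot 5 + slot 7: cost 7 + 9 = 16 ≤ 16, expected clicks 3 + 16 = 19.
slot 3 + slot 5: cost 8 + 7 = 15 ≤ 16, expected clicks 17 + 3 = 20.
Best is slot 3 and slot 5 with total expected clicks 20.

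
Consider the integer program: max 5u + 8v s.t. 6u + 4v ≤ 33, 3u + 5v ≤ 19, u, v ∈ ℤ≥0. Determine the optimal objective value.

31

(u,v)=(3,2): 6·3+4·2=26≤33, 3·3+5·2=19≤19, objective 31.
(u,v)=(4,1): 6·4+4·1=28≤33, 3·4+5·1=17≤19, objective 28.
(u,v)=(2,2): 6·2+4·2=20≤33, 3·2+5·2=16≤19, objective 26.
No feasible integer point exceeds 31.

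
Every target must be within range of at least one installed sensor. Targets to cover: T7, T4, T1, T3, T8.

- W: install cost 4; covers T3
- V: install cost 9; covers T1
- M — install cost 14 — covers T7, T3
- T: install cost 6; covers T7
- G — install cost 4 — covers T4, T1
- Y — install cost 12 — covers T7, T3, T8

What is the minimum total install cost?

The greedy cost-per-new-target heuristic would pick G, W, T, and Y for 26, but a cheaper cover exists.
Choose G and Y: together they cover T7, T4, T1, T3, T8 — every target.
Total install cost: 4 + 12 = 16.
No cover costs less than 16.

16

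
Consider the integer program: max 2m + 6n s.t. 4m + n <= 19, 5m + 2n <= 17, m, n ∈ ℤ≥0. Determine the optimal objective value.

(m,n)=(0,8): 4·0+1·8=8≤19, 5·0+2·8=16≤17, objective 48.
(m,n)=(0,7): 4·0+1·7=7≤19, 5·0+2·7=14≤17, objective 42.
Maximum is 48 at (m,n)=(0,8).

48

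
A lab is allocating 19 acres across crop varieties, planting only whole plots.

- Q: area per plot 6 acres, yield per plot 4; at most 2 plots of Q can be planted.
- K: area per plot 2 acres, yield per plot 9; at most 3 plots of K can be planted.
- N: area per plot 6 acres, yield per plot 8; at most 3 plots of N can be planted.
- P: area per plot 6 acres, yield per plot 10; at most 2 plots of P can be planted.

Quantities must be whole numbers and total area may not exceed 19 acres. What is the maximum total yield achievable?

This is a bounded integer knapsack.
Take 3×K and 2×P: area 18 ≤ 19, yield 3·9 + 2·10 = 47.
K has the best ratio (9/2) and is taken to its limit of 3; remaining capacity is filled optimally with the others.

47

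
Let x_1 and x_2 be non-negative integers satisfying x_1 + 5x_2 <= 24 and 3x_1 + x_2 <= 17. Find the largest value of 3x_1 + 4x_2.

Relaxing integrality, the LP optimum is 28.79 at (x_1,x_2) = (4.36, 3.93), which is not an integer point.
(x_1,x_2)=(4,4): 1·4+5·4=24≤24, 3·4+1·4=16≤17, objective 28.
(x_1,x_2)=(3,4): 1·3+5·4=23≤24, 3·3+1·4=13≤17, objective 25.
(x_1,x_2)=(4,3): 1·4+5·3=19≤24, 3·4+1·3=15≤17, objective 24.
Maximum is 28 at (x_1,x_2)=(4,4).

28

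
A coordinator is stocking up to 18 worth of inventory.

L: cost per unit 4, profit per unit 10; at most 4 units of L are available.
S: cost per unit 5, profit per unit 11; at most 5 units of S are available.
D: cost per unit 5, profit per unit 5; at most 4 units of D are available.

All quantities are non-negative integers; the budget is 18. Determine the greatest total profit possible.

42

This is a bounded integer knapsack.
3×L and 1×S: cost 17 ≤ 18, profit 3·10 + 1·11 = 41.
2×L and 2×S: cost 18 ≤ 18, profit 2·10 + 2·11 = 42.
Best is 42.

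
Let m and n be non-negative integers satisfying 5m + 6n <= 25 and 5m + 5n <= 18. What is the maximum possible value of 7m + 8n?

The continuous relaxation peaks at (0, 3.6) with value 28.80; rounding to a feasible lattice point costs some objective.
(m,n)=(0,3): 5·0+6·3=18≤25, 5·0+5·3=15≤18, objective 24.
(m,n)=(1,2): 5·1+6·2=17≤25, 5·1+5·2=15≤18, objective 23.
(m,n)=(0,2): 5·0+6·2=12≤25, 5·0+5·2=10≤18, objective 16.
No feasible integer point exceeds 24.

24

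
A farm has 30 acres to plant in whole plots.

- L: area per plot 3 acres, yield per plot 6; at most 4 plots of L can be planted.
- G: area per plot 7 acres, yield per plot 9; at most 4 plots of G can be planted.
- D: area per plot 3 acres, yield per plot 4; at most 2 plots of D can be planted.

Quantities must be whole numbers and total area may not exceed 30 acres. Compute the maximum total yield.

3×L and 3×G: area 30 ≤ 30, yield 3·6 + 3·9 = 45.
4×L, 2×G, and 1×D: area 29 ≤ 30, yield 4·6 + 2·9 + 1·4 = 46.
Best is 46.

46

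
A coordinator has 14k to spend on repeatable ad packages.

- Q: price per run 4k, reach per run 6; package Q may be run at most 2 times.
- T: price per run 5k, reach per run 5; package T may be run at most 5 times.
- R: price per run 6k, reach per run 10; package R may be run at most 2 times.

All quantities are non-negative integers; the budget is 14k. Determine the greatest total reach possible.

2×Q and 1×R: price 14 ≤ 14, reach 2·6 + 1·10 = 22.
2×R: price 12 ≤ 14, reach 2·10 = 20.
Best is 22.

22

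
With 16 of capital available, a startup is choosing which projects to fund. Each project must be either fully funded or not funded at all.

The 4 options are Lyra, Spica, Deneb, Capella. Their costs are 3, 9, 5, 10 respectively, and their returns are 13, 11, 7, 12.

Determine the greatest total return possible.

25

Allowing fractional choices, the relaxed optimum would be about 29.8, but projects are indivisible.
Lyra + Capella: cost 3 + 10 = 13 ≤ 16, return 13 + 12 = 25.
Lyra + Spica: cost 3 + 9 = 12 ≤ 16, return 13 + 11 = 24.
Lyra + Deneb: cost 3 + 5 = 8 ≤ 16, return 13 + 7 = 20.
Best is Lyra and Capella with total return 25.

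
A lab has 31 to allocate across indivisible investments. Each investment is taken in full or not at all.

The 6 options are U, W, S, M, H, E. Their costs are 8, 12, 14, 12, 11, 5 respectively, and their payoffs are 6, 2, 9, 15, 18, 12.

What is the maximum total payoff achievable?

Allowing fractional choices, the relaxed optimum would be about 47.2, but investments are indivisible.
S + H + E: cost 14 + 11 + 5 = 30 ≤ 31, payoff 9 + 18 + 12 = 39.
U + M + H: cost 8 + 12 + 11 = 31 ≤ 31, payoff 6 + 15 + 18 = 39.
M + H + E: cost 12 + 11 + 5 = 28 ≤ 31, payoff 15 + 18 + 12 = 45.
Best is M, H, and E with total payoff 45.

45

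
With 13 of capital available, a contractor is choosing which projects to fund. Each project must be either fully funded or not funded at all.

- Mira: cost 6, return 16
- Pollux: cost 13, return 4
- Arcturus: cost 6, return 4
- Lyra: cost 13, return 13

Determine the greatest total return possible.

This is an integer program with binary decision variables.
Allowing fractional choices, the relaxed optimum would be about 23.0, but projects are indivisible.
Lyra: cost 13 ≤ 13, return 13.
Mira: cost 6 ≤ 13, return 16.
Mira + Arcturus: cost 6 + 6 = 12 ≤ 13, return 16 + 4 = 20.
Best is Mira and Arcturus with total return 20.

20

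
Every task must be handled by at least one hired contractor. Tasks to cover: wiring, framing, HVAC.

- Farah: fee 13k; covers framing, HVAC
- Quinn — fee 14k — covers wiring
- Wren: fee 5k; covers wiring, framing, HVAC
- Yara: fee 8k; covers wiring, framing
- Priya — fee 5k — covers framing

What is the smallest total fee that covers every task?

5

Wren alone covers wiring, framing, HVAC — every task.
Total fee: 5.
No cover costs less than 5.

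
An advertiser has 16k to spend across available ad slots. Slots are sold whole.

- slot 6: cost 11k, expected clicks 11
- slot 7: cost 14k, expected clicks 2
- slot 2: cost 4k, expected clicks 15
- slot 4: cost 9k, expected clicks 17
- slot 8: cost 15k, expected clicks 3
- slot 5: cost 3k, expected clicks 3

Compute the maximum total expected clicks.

slot 6 + slot 2: cost 11 + 4 = 15 ≤ 16, expected clicks 11 + 15 = 26.
slot 2 + slot 4 + slot 5: cost 4 + 9 + 3 = 16 ≤ 16, expected clicks 15 + 17 + 3 = 35.
slot 2 + slot 4: cost 4 + 9 = 13 ≤ 16, expected clicks 15 + 17 = 32.
Best is slot 2, slot 4, and slot 5 with total expected clicks 35.

35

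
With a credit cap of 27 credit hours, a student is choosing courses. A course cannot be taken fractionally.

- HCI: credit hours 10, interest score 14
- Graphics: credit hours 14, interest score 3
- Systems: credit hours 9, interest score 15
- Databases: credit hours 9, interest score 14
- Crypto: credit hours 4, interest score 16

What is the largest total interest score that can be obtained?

Allowing fractional choices, the relaxed optimum would be about 52.0, but courses are indivisible.
Systems + Databases + Crypto: credit hours 9 + 9 + 4 = 22 ≤ 27, interest score 15 + 14 + 16 = 45.
HCI + Systems + Crypto: credit hours 10 + 9 + 4 = 23 ≤ 27, interest score 14 + 15 + 16 = 45.
HCI + Databases + Crypto: credit hours 10 + 9 + 4 = 23 ≤ 27, interest score 14 + 14 + 16 = 44.
The maximum interest score is 45; one optimal choice is Systems, Databases, and Crypto.

45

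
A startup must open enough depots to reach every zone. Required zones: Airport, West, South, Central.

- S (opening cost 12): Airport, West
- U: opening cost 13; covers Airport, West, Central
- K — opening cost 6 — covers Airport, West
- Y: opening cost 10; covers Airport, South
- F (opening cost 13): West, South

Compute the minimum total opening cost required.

Choose U and Y: together they cover Airport, West, South, Central — every zone.
Total opening cost: 13 + 10 = 23.

23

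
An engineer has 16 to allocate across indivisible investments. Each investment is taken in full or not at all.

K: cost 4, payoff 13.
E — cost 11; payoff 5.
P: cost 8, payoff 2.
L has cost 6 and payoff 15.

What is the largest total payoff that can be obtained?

K + E: cost 4 + 11 = 15 ≤ 16, payoff 13 + 5 = 18.
K + L: cost 4 + 6 = 10 ≤ 16, payoff 13 + 15 = 28.
Best is K and L with total payoff 28.

28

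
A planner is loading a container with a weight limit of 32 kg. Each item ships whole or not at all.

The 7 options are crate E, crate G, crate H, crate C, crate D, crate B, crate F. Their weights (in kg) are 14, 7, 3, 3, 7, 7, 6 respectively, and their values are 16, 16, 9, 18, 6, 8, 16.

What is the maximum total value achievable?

Allowing fractional choices, the relaxed optimum would be about 73.9, but items are indivisible.
crate G + crate H + crate C + crate B + crate F: weight 7 + 3 + 3 + 7 + 6 = 26 ≤ 32, value 16 + 9 + 18 + 8 + 16 = 67.
crate E + crate G + crate C + crate F: weight 14 + 7 + 3 + 6 = 30 ≤ 32, value 16 + 16 + 18 + 16 = 66.
Best is crate G, crate H, crate C, crate B, and crate F with total value 67.

67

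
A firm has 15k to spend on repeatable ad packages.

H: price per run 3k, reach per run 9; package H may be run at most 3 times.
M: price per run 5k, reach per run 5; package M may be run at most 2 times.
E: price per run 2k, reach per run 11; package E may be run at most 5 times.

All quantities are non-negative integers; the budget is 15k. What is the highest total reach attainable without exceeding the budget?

Take 1×H and 5×E: price 13 ≤ 15, reach 1·9 + 5·11 = 64.
E has the best ratio (11/2) and is taken to its limit of 5; remaining capacity is filled optimally with the others.

64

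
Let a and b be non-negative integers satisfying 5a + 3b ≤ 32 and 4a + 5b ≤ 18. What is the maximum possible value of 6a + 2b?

24

(a,b)=(4,0): 5·4+3·0=20≤32, 4·4+5·0=16≤18, objective 24.
(a,b)=(3,1): 5·3+3·1=18≤32, 4·3+5·1=17≤18, objective 20.
(a,b)=(3,0): 5·3+3·0=15≤32, 4·3+5·0=12≤18, objective 18.
No feasible integer point exceeds 24.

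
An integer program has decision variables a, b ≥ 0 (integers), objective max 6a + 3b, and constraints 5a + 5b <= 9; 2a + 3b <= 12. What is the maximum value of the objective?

6

(a,b)=(1,0) is feasible, giving 6.
(a,b)=(0,1) is feasible, giving 3.
(a,b)=(0,0) is feasible, giving 0.
Maximum is 6 at (a,b)=(1,0).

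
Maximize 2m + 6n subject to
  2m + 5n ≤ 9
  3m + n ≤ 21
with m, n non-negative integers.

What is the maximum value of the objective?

Relaxing integrality, the LP optimum is 10.80 at (m,n) = (0, 1.8), which is not an integer point.
(m,n)=(2,1): 2·2+5·1=9≤9, 3·2+1·1=7≤21, objective 10.
(m,n)=(1,1): 2·1+5·1=7≤9, 3·1+1·1=4≤21, objective 8.
No feasible integer point exceeds 10.

10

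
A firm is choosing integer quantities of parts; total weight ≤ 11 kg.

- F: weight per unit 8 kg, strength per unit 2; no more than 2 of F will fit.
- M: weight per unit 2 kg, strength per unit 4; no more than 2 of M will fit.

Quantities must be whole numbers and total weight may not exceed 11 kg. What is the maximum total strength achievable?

8

M has the best ratio (4/2); taking only M gives at most 2×4 = 8 (stopped by the supply cap of 2).
Optimal: 2×M: weight 4 ≤ 11, strength 2·4 = 8.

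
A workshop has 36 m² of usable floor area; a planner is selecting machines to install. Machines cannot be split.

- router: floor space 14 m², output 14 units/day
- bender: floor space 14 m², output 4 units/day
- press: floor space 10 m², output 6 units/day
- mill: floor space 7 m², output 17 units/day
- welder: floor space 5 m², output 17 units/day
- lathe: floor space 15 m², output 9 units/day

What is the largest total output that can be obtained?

router + mill + welder: floor space 14 + 7 + 5 = 26 ≤ 36, output 14 + 17 + 17 = 48.
bender + press + mill + welder: floor space 14 + 10 + 7 + 5 = 36 ≤ 36, output 4 + 6 + 17 + 17 = 44.
router + press + mill + welder: floor space 14 + 10 + 7 + 5 = 36 ≤ 36, output 14 + 6 + 17 + 17 = 54.
Best is router, press, mill, and welder with total output 54.

54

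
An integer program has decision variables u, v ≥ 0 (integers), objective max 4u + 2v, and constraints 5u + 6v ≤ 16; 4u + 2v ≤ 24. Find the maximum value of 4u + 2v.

The continuous relaxation peaks at (3.2, 0) with value 12.80; rounding to a feasible lattice point costs some objective.
(u,v)=(3,0): 5·3+6·0=15≤16, 4·3+2·0=12≤24, objective 12.
(u,v)=(2,1): 5·2+6·1=16≤16, 4·2+2·1=10≤24, objective 10.
(u,v)=(2,0): 5·2+6·0=10≤16, 4·2+2·0=8≤24, objective 8.
Maximum is 12 at (u,v)=(3,0).

12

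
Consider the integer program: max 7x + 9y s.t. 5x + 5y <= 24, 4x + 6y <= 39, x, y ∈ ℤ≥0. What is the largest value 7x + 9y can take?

36

Relaxing integrality, the LP optimum is 43.20 at (x,y) = (0, 4.8), which is not an integer point.
(x,y)=(0,4): 5·0+5·4=20≤24, 4·0+6·4=24≤39, objective 36.
(x,y)=(1,3): 5·1+5·3=20≤24, 4·1+6·3=22≤39, objective 34.
(x,y)=(0,3): 5·0+5·3=15≤24, 4·0+6·3=18≤39, objective 27.
The best lattice point is (0,4), giving 36.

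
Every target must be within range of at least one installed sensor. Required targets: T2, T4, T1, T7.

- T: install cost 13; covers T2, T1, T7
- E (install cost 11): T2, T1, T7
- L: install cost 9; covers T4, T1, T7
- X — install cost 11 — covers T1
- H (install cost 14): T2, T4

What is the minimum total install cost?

Choose E and L: together they cover T2, T4, T1, T7 — every target.
Total install cost: 11 + 9 = 20.
No cover costs less than 20.

20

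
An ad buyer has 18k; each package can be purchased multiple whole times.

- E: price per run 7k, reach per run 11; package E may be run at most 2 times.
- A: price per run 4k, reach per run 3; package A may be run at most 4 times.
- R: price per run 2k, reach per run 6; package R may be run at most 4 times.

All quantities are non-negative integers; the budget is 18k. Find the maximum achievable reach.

35

Take 1×E and 4×R: price 15 ≤ 18, reach 1·11 + 4·6 = 35.
R has the best ratio (6/2) and is taken to its limit of 4; remaining capacity is filled optimally with the others.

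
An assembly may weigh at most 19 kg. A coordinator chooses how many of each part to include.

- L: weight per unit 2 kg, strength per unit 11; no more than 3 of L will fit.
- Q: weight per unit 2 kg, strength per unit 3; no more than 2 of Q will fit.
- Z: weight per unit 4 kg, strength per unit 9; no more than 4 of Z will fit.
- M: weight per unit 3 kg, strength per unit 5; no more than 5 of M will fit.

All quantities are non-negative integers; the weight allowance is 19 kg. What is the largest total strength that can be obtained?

This is a bounded integer knapsack.
L has the best ratio (11/2); taking only L gives at most 3×11 = 33 (stopped by the supply cap of 3).
Mixing does better — 3×L and 3×Z: weight 18 ≤ 19, strength 3·11 + 3·9 = 60.

60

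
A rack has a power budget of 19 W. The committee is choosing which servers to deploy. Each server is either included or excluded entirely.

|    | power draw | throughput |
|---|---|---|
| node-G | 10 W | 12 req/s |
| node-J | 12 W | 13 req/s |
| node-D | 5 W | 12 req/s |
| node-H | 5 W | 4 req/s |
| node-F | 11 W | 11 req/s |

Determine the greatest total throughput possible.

25

node-J + node-D: power draw 12 + 5 = 17 ≤ 19, throughput 13 + 12 = 25.
node-D + node-F: power draw 5 + 11 = 16 ≤ 19, throughput 12 + 11 = 23.
node-G + node-D: power draw 10 + 5 = 15 ≤ 19, throughput 12 + 12 = 24.
Best is node-J and node-D with total throughput 25.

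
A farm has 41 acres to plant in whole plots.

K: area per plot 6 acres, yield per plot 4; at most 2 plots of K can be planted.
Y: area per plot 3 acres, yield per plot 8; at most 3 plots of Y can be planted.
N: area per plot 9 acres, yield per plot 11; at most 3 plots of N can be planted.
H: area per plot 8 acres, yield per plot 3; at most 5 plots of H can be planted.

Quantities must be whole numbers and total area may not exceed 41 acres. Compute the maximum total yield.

3×Y and 3×N: area 36 ≤ 41, yield 3·8 + 3·11 = 57.
2×K, 3×Y, and 2×N: area 39 ≤ 41, yield 2·4 + 3·8 + 2·11 = 54.
Best is 57.

57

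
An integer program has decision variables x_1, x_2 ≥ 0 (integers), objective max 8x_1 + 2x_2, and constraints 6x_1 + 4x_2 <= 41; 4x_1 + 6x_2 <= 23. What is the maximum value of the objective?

(x_1,x_2)=(5,0): 6·5+4·0=30≤41, 4·5+6·0=20≤23, objective 40.
(x_1,x_2)=(4,1): 6·4+4·1=28≤41, 4·4+6·1=22≤23, objective 34.
(x_1,x_2)=(4,0): 6·4+4·0=24≤41, 4·4+6·0=16≤23, objective 32.
The best lattice point is (5,0), giving 40.

40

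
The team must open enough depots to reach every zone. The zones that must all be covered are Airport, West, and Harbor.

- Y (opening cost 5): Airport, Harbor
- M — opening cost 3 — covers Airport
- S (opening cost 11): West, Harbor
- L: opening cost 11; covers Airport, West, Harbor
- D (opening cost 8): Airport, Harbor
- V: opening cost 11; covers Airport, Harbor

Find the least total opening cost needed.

11

This is a weighted set-cover instance.
The greedy cost-per-new-zone heuristic would pick Y and S for 16, but a cheaper cover exists.
L alone covers Airport, West, Harbor — every zone.
Total opening cost: 11.
No cover costs less than 11.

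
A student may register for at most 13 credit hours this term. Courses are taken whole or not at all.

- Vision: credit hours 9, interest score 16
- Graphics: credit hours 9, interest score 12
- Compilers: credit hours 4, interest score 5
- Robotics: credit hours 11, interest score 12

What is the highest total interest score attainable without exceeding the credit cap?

This is an integer program with binary decision variables.
Take Vision and Compilers: credit hours 9 + 4 = 13 ≤ 13, interest score 16 + 5 = 21.
No other feasible combination does better.

21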